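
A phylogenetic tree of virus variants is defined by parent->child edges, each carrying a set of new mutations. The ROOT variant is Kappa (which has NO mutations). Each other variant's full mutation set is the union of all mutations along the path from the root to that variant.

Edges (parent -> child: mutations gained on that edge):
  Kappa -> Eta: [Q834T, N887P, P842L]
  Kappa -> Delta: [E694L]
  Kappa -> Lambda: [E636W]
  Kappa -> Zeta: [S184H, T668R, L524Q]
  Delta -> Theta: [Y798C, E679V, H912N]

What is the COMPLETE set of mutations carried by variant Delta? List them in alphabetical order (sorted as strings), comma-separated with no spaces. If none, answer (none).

At Kappa: gained [] -> total []
At Delta: gained ['E694L'] -> total ['E694L']

Answer: E694L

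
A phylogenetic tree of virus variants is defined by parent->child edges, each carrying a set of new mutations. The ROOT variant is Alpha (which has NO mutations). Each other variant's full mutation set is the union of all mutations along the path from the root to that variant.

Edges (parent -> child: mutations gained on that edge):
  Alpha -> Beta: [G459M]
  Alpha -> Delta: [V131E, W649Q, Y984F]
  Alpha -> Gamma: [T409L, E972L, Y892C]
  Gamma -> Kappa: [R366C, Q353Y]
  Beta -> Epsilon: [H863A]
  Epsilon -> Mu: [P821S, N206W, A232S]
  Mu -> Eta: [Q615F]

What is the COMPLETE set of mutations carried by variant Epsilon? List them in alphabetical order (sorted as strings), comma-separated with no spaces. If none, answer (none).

At Alpha: gained [] -> total []
At Beta: gained ['G459M'] -> total ['G459M']
At Epsilon: gained ['H863A'] -> total ['G459M', 'H863A']

Answer: G459M,H863A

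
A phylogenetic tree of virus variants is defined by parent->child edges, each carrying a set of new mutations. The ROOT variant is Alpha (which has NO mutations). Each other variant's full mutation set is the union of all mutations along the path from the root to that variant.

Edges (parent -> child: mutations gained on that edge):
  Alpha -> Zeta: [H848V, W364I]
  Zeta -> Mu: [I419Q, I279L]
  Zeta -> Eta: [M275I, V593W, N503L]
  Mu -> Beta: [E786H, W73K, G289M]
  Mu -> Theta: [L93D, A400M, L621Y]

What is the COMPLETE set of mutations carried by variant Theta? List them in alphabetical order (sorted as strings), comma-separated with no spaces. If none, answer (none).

Answer: A400M,H848V,I279L,I419Q,L621Y,L93D,W364I

Derivation:
At Alpha: gained [] -> total []
At Zeta: gained ['H848V', 'W364I'] -> total ['H848V', 'W364I']
At Mu: gained ['I419Q', 'I279L'] -> total ['H848V', 'I279L', 'I419Q', 'W364I']
At Theta: gained ['L93D', 'A400M', 'L621Y'] -> total ['A400M', 'H848V', 'I279L', 'I419Q', 'L621Y', 'L93D', 'W364I']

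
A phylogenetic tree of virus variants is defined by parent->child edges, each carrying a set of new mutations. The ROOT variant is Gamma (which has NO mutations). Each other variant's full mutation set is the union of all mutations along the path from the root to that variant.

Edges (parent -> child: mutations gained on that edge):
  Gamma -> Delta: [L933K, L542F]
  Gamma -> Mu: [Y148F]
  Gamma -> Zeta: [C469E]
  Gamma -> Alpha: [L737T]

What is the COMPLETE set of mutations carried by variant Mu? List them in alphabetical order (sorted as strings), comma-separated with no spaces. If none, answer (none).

Answer: Y148F

Derivation:
At Gamma: gained [] -> total []
At Mu: gained ['Y148F'] -> total ['Y148F']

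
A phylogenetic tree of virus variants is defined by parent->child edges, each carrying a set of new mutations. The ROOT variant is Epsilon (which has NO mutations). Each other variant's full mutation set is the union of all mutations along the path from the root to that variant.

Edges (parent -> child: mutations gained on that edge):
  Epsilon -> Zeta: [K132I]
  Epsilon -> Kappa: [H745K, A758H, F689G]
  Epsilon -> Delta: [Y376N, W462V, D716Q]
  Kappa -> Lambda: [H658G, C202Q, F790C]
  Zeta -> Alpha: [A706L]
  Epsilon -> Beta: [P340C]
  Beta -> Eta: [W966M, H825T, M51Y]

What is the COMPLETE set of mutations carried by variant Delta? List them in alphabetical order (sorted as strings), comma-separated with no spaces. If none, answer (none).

Answer: D716Q,W462V,Y376N

Derivation:
At Epsilon: gained [] -> total []
At Delta: gained ['Y376N', 'W462V', 'D716Q'] -> total ['D716Q', 'W462V', 'Y376N']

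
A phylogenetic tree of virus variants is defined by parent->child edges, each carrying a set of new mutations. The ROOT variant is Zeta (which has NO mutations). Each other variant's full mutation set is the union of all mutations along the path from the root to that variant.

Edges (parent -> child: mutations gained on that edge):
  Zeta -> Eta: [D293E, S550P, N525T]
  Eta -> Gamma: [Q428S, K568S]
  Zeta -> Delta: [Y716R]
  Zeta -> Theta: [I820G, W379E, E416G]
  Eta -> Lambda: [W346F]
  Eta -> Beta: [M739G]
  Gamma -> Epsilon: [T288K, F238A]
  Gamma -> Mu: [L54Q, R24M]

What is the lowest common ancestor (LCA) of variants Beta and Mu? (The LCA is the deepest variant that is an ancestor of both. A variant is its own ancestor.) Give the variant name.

Answer: Eta

Derivation:
Path from root to Beta: Zeta -> Eta -> Beta
  ancestors of Beta: {Zeta, Eta, Beta}
Path from root to Mu: Zeta -> Eta -> Gamma -> Mu
  ancestors of Mu: {Zeta, Eta, Gamma, Mu}
Common ancestors: {Zeta, Eta}
Walk up from Mu: Mu (not in ancestors of Beta), Gamma (not in ancestors of Beta), Eta (in ancestors of Beta), Zeta (in ancestors of Beta)
Deepest common ancestor (LCA) = Eta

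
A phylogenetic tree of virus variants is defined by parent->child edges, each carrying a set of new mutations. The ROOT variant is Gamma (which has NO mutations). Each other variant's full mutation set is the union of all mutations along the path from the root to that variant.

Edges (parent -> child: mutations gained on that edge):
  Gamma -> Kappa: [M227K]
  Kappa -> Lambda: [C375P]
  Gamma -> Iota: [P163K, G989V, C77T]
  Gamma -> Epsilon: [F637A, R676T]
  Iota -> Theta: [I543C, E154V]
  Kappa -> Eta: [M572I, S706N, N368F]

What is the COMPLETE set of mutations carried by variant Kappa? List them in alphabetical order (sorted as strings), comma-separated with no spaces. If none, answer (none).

Answer: M227K

Derivation:
At Gamma: gained [] -> total []
At Kappa: gained ['M227K'] -> total ['M227K']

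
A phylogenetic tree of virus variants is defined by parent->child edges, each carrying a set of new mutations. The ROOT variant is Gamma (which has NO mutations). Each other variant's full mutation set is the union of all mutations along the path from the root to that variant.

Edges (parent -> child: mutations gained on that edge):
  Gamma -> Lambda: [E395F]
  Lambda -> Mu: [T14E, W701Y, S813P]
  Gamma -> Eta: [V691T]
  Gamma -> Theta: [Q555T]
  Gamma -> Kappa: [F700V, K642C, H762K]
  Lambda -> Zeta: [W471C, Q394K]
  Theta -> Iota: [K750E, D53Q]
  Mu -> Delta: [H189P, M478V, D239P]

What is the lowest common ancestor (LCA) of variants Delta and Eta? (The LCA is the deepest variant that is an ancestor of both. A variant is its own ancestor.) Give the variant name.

Answer: Gamma

Derivation:
Path from root to Delta: Gamma -> Lambda -> Mu -> Delta
  ancestors of Delta: {Gamma, Lambda, Mu, Delta}
Path from root to Eta: Gamma -> Eta
  ancestors of Eta: {Gamma, Eta}
Common ancestors: {Gamma}
Walk up from Eta: Eta (not in ancestors of Delta), Gamma (in ancestors of Delta)
Deepest common ancestor (LCA) = Gamma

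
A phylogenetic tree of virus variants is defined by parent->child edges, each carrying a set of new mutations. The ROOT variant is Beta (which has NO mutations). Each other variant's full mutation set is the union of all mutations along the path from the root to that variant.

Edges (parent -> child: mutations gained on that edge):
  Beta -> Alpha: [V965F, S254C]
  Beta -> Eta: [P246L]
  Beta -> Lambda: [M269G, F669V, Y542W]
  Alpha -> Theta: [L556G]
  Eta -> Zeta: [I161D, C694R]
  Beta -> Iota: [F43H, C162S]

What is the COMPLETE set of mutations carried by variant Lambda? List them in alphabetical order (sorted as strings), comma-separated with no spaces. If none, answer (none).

At Beta: gained [] -> total []
At Lambda: gained ['M269G', 'F669V', 'Y542W'] -> total ['F669V', 'M269G', 'Y542W']

Answer: F669V,M269G,Y542W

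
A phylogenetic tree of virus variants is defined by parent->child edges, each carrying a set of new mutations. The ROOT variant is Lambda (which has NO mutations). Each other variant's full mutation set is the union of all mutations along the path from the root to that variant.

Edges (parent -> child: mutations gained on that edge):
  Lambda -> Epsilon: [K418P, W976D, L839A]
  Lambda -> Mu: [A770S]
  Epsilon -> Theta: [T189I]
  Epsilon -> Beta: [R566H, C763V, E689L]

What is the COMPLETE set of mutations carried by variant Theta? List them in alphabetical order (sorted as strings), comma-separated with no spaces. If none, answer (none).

Answer: K418P,L839A,T189I,W976D

Derivation:
At Lambda: gained [] -> total []
At Epsilon: gained ['K418P', 'W976D', 'L839A'] -> total ['K418P', 'L839A', 'W976D']
At Theta: gained ['T189I'] -> total ['K418P', 'L839A', 'T189I', 'W976D']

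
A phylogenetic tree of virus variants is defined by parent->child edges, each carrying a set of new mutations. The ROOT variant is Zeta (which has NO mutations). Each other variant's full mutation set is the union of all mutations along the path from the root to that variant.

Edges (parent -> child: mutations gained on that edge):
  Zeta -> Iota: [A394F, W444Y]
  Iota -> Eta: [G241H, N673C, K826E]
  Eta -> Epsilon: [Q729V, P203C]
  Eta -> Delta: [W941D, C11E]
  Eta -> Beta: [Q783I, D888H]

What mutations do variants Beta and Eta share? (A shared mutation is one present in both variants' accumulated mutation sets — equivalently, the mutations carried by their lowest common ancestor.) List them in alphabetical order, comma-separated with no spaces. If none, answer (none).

Accumulating mutations along path to Beta:
  At Zeta: gained [] -> total []
  At Iota: gained ['A394F', 'W444Y'] -> total ['A394F', 'W444Y']
  At Eta: gained ['G241H', 'N673C', 'K826E'] -> total ['A394F', 'G241H', 'K826E', 'N673C', 'W444Y']
  At Beta: gained ['Q783I', 'D888H'] -> total ['A394F', 'D888H', 'G241H', 'K826E', 'N673C', 'Q783I', 'W444Y']
Mutations(Beta) = ['A394F', 'D888H', 'G241H', 'K826E', 'N673C', 'Q783I', 'W444Y']
Accumulating mutations along path to Eta:
  At Zeta: gained [] -> total []
  At Iota: gained ['A394F', 'W444Y'] -> total ['A394F', 'W444Y']
  At Eta: gained ['G241H', 'N673C', 'K826E'] -> total ['A394F', 'G241H', 'K826E', 'N673C', 'W444Y']
Mutations(Eta) = ['A394F', 'G241H', 'K826E', 'N673C', 'W444Y']
Intersection: ['A394F', 'D888H', 'G241H', 'K826E', 'N673C', 'Q783I', 'W444Y'] ∩ ['A394F', 'G241H', 'K826E', 'N673C', 'W444Y'] = ['A394F', 'G241H', 'K826E', 'N673C', 'W444Y']

Answer: A394F,G241H,K826E,N673C,W444Y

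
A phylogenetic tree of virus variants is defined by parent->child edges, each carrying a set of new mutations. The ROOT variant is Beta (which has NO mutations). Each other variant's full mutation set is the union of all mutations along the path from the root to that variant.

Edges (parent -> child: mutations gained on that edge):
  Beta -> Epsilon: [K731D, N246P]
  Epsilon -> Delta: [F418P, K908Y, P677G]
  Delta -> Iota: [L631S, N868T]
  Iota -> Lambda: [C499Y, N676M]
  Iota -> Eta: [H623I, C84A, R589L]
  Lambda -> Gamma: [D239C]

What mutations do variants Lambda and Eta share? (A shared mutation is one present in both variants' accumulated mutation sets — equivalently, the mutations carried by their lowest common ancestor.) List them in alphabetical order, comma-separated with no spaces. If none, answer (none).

Answer: F418P,K731D,K908Y,L631S,N246P,N868T,P677G

Derivation:
Accumulating mutations along path to Lambda:
  At Beta: gained [] -> total []
  At Epsilon: gained ['K731D', 'N246P'] -> total ['K731D', 'N246P']
  At Delta: gained ['F418P', 'K908Y', 'P677G'] -> total ['F418P', 'K731D', 'K908Y', 'N246P', 'P677G']
  At Iota: gained ['L631S', 'N868T'] -> total ['F418P', 'K731D', 'K908Y', 'L631S', 'N246P', 'N868T', 'P677G']
  At Lambda: gained ['C499Y', 'N676M'] -> total ['C499Y', 'F418P', 'K731D', 'K908Y', 'L631S', 'N246P', 'N676M', 'N868T', 'P677G']
Mutations(Lambda) = ['C499Y', 'F418P', 'K731D', 'K908Y', 'L631S', 'N246P', 'N676M', 'N868T', 'P677G']
Accumulating mutations along path to Eta:
  At Beta: gained [] -> total []
  At Epsilon: gained ['K731D', 'N246P'] -> total ['K731D', 'N246P']
  At Delta: gained ['F418P', 'K908Y', 'P677G'] -> total ['F418P', 'K731D', 'K908Y', 'N246P', 'P677G']
  At Iota: gained ['L631S', 'N868T'] -> total ['F418P', 'K731D', 'K908Y', 'L631S', 'N246P', 'N868T', 'P677G']
  At Eta: gained ['H623I', 'C84A', 'R589L'] -> total ['C84A', 'F418P', 'H623I', 'K731D', 'K908Y', 'L631S', 'N246P', 'N868T', 'P677G', 'R589L']
Mutations(Eta) = ['C84A', 'F418P', 'H623I', 'K731D', 'K908Y', 'L631S', 'N246P', 'N868T', 'P677G', 'R589L']
Intersection: ['C499Y', 'F418P', 'K731D', 'K908Y', 'L631S', 'N246P', 'N676M', 'N868T', 'P677G'] ∩ ['C84A', 'F418P', 'H623I', 'K731D', 'K908Y', 'L631S', 'N246P', 'N868T', 'P677G', 'R589L'] = ['F418P', 'K731D', 'K908Y', 'L631S', 'N246P', 'N868T', 'P677G']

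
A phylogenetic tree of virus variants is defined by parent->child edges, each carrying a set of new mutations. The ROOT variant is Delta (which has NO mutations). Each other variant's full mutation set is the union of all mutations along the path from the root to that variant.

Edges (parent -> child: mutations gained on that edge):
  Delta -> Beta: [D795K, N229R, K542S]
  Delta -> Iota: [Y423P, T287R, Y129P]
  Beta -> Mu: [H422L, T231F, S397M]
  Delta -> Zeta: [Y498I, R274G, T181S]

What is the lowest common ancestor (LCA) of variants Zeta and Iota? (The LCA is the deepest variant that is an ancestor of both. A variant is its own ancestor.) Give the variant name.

Path from root to Zeta: Delta -> Zeta
  ancestors of Zeta: {Delta, Zeta}
Path from root to Iota: Delta -> Iota
  ancestors of Iota: {Delta, Iota}
Common ancestors: {Delta}
Walk up from Iota: Iota (not in ancestors of Zeta), Delta (in ancestors of Zeta)
Deepest common ancestor (LCA) = Delta

Answer: Delta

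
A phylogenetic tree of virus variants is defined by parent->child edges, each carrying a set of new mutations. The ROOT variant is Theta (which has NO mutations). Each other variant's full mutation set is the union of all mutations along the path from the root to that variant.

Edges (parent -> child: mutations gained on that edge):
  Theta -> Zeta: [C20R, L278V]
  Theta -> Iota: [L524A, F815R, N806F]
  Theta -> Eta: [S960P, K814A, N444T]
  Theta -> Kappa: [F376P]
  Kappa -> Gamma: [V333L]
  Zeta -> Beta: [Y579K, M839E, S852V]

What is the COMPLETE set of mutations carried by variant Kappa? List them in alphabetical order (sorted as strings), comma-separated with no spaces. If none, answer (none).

Answer: F376P

Derivation:
At Theta: gained [] -> total []
At Kappa: gained ['F376P'] -> total ['F376P']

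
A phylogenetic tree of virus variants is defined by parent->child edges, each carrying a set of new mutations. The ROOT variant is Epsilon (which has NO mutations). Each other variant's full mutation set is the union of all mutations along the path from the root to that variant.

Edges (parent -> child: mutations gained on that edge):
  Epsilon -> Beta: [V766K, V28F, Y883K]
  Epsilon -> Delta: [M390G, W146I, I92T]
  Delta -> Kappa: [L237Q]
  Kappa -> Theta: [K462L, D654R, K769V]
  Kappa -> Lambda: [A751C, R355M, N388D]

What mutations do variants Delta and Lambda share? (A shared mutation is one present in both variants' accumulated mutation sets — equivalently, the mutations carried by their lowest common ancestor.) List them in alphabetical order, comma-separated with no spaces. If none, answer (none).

Accumulating mutations along path to Delta:
  At Epsilon: gained [] -> total []
  At Delta: gained ['M390G', 'W146I', 'I92T'] -> total ['I92T', 'M390G', 'W146I']
Mutations(Delta) = ['I92T', 'M390G', 'W146I']
Accumulating mutations along path to Lambda:
  At Epsilon: gained [] -> total []
  At Delta: gained ['M390G', 'W146I', 'I92T'] -> total ['I92T', 'M390G', 'W146I']
  At Kappa: gained ['L237Q'] -> total ['I92T', 'L237Q', 'M390G', 'W146I']
  At Lambda: gained ['A751C', 'R355M', 'N388D'] -> total ['A751C', 'I92T', 'L237Q', 'M390G', 'N388D', 'R355M', 'W146I']
Mutations(Lambda) = ['A751C', 'I92T', 'L237Q', 'M390G', 'N388D', 'R355M', 'W146I']
Intersection: ['I92T', 'M390G', 'W146I'] ∩ ['A751C', 'I92T', 'L237Q', 'M390G', 'N388D', 'R355M', 'W146I'] = ['I92T', 'M390G', 'W146I']

Answer: I92T,M390G,W146I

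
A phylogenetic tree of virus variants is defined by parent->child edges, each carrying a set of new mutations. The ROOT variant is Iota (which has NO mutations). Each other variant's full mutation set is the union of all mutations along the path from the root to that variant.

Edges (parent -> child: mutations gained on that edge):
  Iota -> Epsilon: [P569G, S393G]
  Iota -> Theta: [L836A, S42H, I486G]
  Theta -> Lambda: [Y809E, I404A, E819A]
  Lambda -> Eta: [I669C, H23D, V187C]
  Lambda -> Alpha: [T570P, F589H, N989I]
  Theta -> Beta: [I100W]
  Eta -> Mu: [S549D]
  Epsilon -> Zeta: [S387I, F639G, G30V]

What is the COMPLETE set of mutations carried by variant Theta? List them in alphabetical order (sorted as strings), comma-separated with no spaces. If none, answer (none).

At Iota: gained [] -> total []
At Theta: gained ['L836A', 'S42H', 'I486G'] -> total ['I486G', 'L836A', 'S42H']

Answer: I486G,L836A,S42H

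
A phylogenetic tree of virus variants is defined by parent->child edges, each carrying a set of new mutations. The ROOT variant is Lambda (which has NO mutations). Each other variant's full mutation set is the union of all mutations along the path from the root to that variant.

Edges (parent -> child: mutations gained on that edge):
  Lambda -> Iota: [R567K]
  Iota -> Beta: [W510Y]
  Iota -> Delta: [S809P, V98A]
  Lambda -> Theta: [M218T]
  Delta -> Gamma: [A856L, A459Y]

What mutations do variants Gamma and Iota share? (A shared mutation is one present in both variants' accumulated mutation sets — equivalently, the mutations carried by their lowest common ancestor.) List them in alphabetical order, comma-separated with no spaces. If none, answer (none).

Accumulating mutations along path to Gamma:
  At Lambda: gained [] -> total []
  At Iota: gained ['R567K'] -> total ['R567K']
  At Delta: gained ['S809P', 'V98A'] -> total ['R567K', 'S809P', 'V98A']
  At Gamma: gained ['A856L', 'A459Y'] -> total ['A459Y', 'A856L', 'R567K', 'S809P', 'V98A']
Mutations(Gamma) = ['A459Y', 'A856L', 'R567K', 'S809P', 'V98A']
Accumulating mutations along path to Iota:
  At Lambda: gained [] -> total []
  At Iota: gained ['R567K'] -> total ['R567K']
Mutations(Iota) = ['R567K']
Intersection: ['A459Y', 'A856L', 'R567K', 'S809P', 'V98A'] ∩ ['R567K'] = ['R567K']

Answer: R567K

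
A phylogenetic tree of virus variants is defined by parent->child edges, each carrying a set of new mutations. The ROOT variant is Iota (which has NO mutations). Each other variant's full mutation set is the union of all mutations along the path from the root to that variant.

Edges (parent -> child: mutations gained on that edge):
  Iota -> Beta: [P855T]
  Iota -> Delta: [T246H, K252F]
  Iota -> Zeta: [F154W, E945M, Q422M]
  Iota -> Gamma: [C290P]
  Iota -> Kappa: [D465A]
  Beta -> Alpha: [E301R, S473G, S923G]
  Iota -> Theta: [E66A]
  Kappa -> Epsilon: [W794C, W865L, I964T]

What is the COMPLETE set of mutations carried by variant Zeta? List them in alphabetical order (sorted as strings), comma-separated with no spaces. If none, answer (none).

Answer: E945M,F154W,Q422M

Derivation:
At Iota: gained [] -> total []
At Zeta: gained ['F154W', 'E945M', 'Q422M'] -> total ['E945M', 'F154W', 'Q422M']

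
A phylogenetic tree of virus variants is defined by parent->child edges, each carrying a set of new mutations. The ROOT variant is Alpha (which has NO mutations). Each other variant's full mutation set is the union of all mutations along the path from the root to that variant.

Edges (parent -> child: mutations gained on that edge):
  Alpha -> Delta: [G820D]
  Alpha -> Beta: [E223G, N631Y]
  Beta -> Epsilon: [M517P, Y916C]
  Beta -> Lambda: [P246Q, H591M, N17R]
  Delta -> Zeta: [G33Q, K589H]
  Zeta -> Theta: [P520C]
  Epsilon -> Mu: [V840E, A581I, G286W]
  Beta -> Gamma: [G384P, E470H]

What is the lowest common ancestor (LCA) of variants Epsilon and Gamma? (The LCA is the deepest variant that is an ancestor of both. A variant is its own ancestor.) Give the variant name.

Path from root to Epsilon: Alpha -> Beta -> Epsilon
  ancestors of Epsilon: {Alpha, Beta, Epsilon}
Path from root to Gamma: Alpha -> Beta -> Gamma
  ancestors of Gamma: {Alpha, Beta, Gamma}
Common ancestors: {Alpha, Beta}
Walk up from Gamma: Gamma (not in ancestors of Epsilon), Beta (in ancestors of Epsilon), Alpha (in ancestors of Epsilon)
Deepest common ancestor (LCA) = Beta

Answer: Beta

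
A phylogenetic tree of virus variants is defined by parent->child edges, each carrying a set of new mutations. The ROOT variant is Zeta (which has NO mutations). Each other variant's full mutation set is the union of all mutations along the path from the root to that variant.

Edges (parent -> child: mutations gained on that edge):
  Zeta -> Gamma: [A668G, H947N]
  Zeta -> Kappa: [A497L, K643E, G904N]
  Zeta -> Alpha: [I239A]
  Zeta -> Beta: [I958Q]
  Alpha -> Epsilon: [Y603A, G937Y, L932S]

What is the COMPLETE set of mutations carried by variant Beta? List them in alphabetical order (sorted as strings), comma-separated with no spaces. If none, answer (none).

At Zeta: gained [] -> total []
At Beta: gained ['I958Q'] -> total ['I958Q']

Answer: I958Q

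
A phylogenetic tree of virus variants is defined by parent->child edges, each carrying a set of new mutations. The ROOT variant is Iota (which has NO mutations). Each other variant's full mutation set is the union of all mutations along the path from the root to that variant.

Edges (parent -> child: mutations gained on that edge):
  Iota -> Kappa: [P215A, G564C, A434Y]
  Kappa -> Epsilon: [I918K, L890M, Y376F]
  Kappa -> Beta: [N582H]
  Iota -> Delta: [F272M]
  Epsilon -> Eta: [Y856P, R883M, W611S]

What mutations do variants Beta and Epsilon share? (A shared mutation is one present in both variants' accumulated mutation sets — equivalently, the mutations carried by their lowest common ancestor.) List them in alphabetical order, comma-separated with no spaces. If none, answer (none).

Answer: A434Y,G564C,P215A

Derivation:
Accumulating mutations along path to Beta:
  At Iota: gained [] -> total []
  At Kappa: gained ['P215A', 'G564C', 'A434Y'] -> total ['A434Y', 'G564C', 'P215A']
  At Beta: gained ['N582H'] -> total ['A434Y', 'G564C', 'N582H', 'P215A']
Mutations(Beta) = ['A434Y', 'G564C', 'N582H', 'P215A']
Accumulating mutations along path to Epsilon:
  At Iota: gained [] -> total []
  At Kappa: gained ['P215A', 'G564C', 'A434Y'] -> total ['A434Y', 'G564C', 'P215A']
  At Epsilon: gained ['I918K', 'L890M', 'Y376F'] -> total ['A434Y', 'G564C', 'I918K', 'L890M', 'P215A', 'Y376F']
Mutations(Epsilon) = ['A434Y', 'G564C', 'I918K', 'L890M', 'P215A', 'Y376F']
Intersection: ['A434Y', 'G564C', 'N582H', 'P215A'] ∩ ['A434Y', 'G564C', 'I918K', 'L890M', 'P215A', 'Y376F'] = ['A434Y', 'G564C', 'P215A']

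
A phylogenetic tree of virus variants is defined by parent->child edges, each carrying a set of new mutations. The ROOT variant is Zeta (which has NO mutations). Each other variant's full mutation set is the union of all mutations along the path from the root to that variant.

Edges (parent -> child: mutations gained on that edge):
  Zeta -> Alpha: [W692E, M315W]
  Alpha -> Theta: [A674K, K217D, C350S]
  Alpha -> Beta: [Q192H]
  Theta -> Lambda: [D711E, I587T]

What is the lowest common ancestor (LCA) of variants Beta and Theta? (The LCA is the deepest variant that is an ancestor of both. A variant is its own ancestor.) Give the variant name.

Answer: Alpha

Derivation:
Path from root to Beta: Zeta -> Alpha -> Beta
  ancestors of Beta: {Zeta, Alpha, Beta}
Path from root to Theta: Zeta -> Alpha -> Theta
  ancestors of Theta: {Zeta, Alpha, Theta}
Common ancestors: {Zeta, Alpha}
Walk up from Theta: Theta (not in ancestors of Beta), Alpha (in ancestors of Beta), Zeta (in ancestors of Beta)
Deepest common ancestor (LCA) = Alpha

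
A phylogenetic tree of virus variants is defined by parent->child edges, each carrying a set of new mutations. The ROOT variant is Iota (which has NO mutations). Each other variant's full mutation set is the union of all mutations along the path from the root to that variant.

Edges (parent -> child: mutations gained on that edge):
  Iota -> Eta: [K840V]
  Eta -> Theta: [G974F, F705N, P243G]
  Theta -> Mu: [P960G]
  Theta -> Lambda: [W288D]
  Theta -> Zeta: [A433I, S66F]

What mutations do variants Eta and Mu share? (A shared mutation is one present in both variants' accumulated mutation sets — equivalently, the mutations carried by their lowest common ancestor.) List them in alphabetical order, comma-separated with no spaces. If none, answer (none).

Answer: K840V

Derivation:
Accumulating mutations along path to Eta:
  At Iota: gained [] -> total []
  At Eta: gained ['K840V'] -> total ['K840V']
Mutations(Eta) = ['K840V']
Accumulating mutations along path to Mu:
  At Iota: gained [] -> total []
  At Eta: gained ['K840V'] -> total ['K840V']
  At Theta: gained ['G974F', 'F705N', 'P243G'] -> total ['F705N', 'G974F', 'K840V', 'P243G']
  At Mu: gained ['P960G'] -> total ['F705N', 'G974F', 'K840V', 'P243G', 'P960G']
Mutations(Mu) = ['F705N', 'G974F', 'K840V', 'P243G', 'P960G']
Intersection: ['K840V'] ∩ ['F705N', 'G974F', 'K840V', 'P243G', 'P960G'] = ['K840V']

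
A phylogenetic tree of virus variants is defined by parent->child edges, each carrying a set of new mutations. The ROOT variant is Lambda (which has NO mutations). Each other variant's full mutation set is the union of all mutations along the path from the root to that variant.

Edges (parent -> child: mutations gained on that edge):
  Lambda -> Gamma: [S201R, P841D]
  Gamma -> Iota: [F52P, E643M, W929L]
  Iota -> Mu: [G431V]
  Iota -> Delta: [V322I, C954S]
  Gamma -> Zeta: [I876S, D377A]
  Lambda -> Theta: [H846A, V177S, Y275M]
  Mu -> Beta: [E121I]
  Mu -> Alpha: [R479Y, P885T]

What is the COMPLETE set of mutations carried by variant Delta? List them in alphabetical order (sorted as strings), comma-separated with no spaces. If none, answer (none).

Answer: C954S,E643M,F52P,P841D,S201R,V322I,W929L

Derivation:
At Lambda: gained [] -> total []
At Gamma: gained ['S201R', 'P841D'] -> total ['P841D', 'S201R']
At Iota: gained ['F52P', 'E643M', 'W929L'] -> total ['E643M', 'F52P', 'P841D', 'S201R', 'W929L']
At Delta: gained ['V322I', 'C954S'] -> total ['C954S', 'E643M', 'F52P', 'P841D', 'S201R', 'V322I', 'W929L']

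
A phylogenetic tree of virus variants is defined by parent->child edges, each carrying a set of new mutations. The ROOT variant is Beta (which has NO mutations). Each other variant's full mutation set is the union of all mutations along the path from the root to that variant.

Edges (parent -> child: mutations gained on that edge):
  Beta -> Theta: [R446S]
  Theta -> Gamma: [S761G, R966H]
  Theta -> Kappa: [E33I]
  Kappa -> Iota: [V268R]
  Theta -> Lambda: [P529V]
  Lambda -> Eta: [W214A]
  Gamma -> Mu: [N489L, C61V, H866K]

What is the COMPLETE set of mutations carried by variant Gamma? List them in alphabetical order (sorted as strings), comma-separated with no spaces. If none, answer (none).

Answer: R446S,R966H,S761G

Derivation:
At Beta: gained [] -> total []
At Theta: gained ['R446S'] -> total ['R446S']
At Gamma: gained ['S761G', 'R966H'] -> total ['R446S', 'R966H', 'S761G']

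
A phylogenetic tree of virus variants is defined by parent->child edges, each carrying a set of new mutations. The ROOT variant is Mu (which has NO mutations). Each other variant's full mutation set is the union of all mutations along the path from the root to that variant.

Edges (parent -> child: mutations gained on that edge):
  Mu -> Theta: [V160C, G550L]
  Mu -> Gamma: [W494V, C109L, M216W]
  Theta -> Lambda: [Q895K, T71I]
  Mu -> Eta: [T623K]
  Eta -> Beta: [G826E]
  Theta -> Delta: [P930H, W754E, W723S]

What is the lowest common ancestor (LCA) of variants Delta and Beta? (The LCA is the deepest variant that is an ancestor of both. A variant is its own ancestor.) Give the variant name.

Answer: Mu

Derivation:
Path from root to Delta: Mu -> Theta -> Delta
  ancestors of Delta: {Mu, Theta, Delta}
Path from root to Beta: Mu -> Eta -> Beta
  ancestors of Beta: {Mu, Eta, Beta}
Common ancestors: {Mu}
Walk up from Beta: Beta (not in ancestors of Delta), Eta (not in ancestors of Delta), Mu (in ancestors of Delta)
Deepest common ancestor (LCA) = Mu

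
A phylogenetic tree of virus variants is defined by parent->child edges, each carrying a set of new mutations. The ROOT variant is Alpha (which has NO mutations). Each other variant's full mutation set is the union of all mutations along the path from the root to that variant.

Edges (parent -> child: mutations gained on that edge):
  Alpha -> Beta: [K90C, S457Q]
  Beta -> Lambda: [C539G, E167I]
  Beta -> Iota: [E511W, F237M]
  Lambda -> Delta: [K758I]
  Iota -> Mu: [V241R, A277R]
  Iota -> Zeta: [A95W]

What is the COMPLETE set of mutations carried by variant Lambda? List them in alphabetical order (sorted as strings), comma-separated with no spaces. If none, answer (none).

Answer: C539G,E167I,K90C,S457Q

Derivation:
At Alpha: gained [] -> total []
At Beta: gained ['K90C', 'S457Q'] -> total ['K90C', 'S457Q']
At Lambda: gained ['C539G', 'E167I'] -> total ['C539G', 'E167I', 'K90C', 'S457Q']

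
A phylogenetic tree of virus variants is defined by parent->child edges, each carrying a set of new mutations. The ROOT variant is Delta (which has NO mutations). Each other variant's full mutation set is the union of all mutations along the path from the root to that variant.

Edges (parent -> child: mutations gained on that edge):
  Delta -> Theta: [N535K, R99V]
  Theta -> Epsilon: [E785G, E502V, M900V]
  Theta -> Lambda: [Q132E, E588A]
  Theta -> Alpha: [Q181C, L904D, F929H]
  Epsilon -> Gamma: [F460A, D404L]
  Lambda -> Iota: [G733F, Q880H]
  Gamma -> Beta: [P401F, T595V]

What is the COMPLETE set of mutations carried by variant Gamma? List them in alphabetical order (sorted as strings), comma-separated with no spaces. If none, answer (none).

At Delta: gained [] -> total []
At Theta: gained ['N535K', 'R99V'] -> total ['N535K', 'R99V']
At Epsilon: gained ['E785G', 'E502V', 'M900V'] -> total ['E502V', 'E785G', 'M900V', 'N535K', 'R99V']
At Gamma: gained ['F460A', 'D404L'] -> total ['D404L', 'E502V', 'E785G', 'F460A', 'M900V', 'N535K', 'R99V']

Answer: D404L,E502V,E785G,F460A,M900V,N535K,R99V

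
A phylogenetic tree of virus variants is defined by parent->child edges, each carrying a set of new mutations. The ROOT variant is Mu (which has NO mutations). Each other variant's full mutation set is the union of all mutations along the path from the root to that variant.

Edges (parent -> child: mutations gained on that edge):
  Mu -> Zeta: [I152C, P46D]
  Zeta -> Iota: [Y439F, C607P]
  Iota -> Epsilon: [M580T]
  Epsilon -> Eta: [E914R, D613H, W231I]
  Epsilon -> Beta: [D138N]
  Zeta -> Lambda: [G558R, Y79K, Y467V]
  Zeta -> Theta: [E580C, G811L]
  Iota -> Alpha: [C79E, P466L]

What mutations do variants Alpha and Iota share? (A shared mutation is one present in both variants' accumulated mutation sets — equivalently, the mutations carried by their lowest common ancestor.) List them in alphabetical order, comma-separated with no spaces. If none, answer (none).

Accumulating mutations along path to Alpha:
  At Mu: gained [] -> total []
  At Zeta: gained ['I152C', 'P46D'] -> total ['I152C', 'P46D']
  At Iota: gained ['Y439F', 'C607P'] -> total ['C607P', 'I152C', 'P46D', 'Y439F']
  At Alpha: gained ['C79E', 'P466L'] -> total ['C607P', 'C79E', 'I152C', 'P466L', 'P46D', 'Y439F']
Mutations(Alpha) = ['C607P', 'C79E', 'I152C', 'P466L', 'P46D', 'Y439F']
Accumulating mutations along path to Iota:
  At Mu: gained [] -> total []
  At Zeta: gained ['I152C', 'P46D'] -> total ['I152C', 'P46D']
  At Iota: gained ['Y439F', 'C607P'] -> total ['C607P', 'I152C', 'P46D', 'Y439F']
Mutations(Iota) = ['C607P', 'I152C', 'P46D', 'Y439F']
Intersection: ['C607P', 'C79E', 'I152C', 'P466L', 'P46D', 'Y439F'] ∩ ['C607P', 'I152C', 'P46D', 'Y439F'] = ['C607P', 'I152C', 'P46D', 'Y439F']

Answer: C607P,I152C,P46D,Y439F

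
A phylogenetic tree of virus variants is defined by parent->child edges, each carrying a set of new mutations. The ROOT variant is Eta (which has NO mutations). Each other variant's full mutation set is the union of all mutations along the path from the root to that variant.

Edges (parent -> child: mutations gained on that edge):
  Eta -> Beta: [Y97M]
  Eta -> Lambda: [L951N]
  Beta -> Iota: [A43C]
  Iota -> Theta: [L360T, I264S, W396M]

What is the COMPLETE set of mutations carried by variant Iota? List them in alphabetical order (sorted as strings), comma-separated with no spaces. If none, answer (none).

At Eta: gained [] -> total []
At Beta: gained ['Y97M'] -> total ['Y97M']
At Iota: gained ['A43C'] -> total ['A43C', 'Y97M']

Answer: A43C,Y97M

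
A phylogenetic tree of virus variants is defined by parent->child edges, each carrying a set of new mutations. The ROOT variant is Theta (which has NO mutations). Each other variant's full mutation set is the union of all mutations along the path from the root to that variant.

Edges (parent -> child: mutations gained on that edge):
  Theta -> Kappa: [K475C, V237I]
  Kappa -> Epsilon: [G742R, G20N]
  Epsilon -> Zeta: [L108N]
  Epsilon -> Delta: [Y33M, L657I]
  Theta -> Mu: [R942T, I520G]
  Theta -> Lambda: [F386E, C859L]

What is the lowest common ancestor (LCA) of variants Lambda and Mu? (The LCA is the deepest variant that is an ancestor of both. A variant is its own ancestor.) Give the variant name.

Path from root to Lambda: Theta -> Lambda
  ancestors of Lambda: {Theta, Lambda}
Path from root to Mu: Theta -> Mu
  ancestors of Mu: {Theta, Mu}
Common ancestors: {Theta}
Walk up from Mu: Mu (not in ancestors of Lambda), Theta (in ancestors of Lambda)
Deepest common ancestor (LCA) = Theta

Answer: Theta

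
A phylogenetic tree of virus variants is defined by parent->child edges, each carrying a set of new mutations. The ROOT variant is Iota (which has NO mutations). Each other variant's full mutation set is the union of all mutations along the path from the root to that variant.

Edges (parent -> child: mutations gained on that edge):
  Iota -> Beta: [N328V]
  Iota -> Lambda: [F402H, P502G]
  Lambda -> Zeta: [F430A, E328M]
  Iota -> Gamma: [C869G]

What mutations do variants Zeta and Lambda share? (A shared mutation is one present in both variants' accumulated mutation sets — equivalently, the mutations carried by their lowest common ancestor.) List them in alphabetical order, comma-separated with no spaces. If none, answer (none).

Accumulating mutations along path to Zeta:
  At Iota: gained [] -> total []
  At Lambda: gained ['F402H', 'P502G'] -> total ['F402H', 'P502G']
  At Zeta: gained ['F430A', 'E328M'] -> total ['E328M', 'F402H', 'F430A', 'P502G']
Mutations(Zeta) = ['E328M', 'F402H', 'F430A', 'P502G']
Accumulating mutations along path to Lambda:
  At Iota: gained [] -> total []
  At Lambda: gained ['F402H', 'P502G'] -> total ['F402H', 'P502G']
Mutations(Lambda) = ['F402H', 'P502G']
Intersection: ['E328M', 'F402H', 'F430A', 'P502G'] ∩ ['F402H', 'P502G'] = ['F402H', 'P502G']

Answer: F402H,P502G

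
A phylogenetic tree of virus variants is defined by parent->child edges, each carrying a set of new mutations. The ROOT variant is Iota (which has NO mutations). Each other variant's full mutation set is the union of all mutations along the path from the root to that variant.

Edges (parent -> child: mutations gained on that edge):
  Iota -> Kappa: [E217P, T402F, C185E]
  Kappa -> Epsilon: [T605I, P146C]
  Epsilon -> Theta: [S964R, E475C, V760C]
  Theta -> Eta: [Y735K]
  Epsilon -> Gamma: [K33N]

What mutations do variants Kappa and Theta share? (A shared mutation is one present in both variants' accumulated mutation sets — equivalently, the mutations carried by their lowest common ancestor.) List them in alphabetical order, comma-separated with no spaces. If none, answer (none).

Answer: C185E,E217P,T402F

Derivation:
Accumulating mutations along path to Kappa:
  At Iota: gained [] -> total []
  At Kappa: gained ['E217P', 'T402F', 'C185E'] -> total ['C185E', 'E217P', 'T402F']
Mutations(Kappa) = ['C185E', 'E217P', 'T402F']
Accumulating mutations along path to Theta:
  At Iota: gained [] -> total []
  At Kappa: gained ['E217P', 'T402F', 'C185E'] -> total ['C185E', 'E217P', 'T402F']
  At Epsilon: gained ['T605I', 'P146C'] -> total ['C185E', 'E217P', 'P146C', 'T402F', 'T605I']
  At Theta: gained ['S964R', 'E475C', 'V760C'] -> total ['C185E', 'E217P', 'E475C', 'P146C', 'S964R', 'T402F', 'T605I', 'V760C']
Mutations(Theta) = ['C185E', 'E217P', 'E475C', 'P146C', 'S964R', 'T402F', 'T605I', 'V760C']
Intersection: ['C185E', 'E217P', 'T402F'] ∩ ['C185E', 'E217P', 'E475C', 'P146C', 'S964R', 'T402F', 'T605I', 'V760C'] = ['C185E', 'E217P', 'T402F']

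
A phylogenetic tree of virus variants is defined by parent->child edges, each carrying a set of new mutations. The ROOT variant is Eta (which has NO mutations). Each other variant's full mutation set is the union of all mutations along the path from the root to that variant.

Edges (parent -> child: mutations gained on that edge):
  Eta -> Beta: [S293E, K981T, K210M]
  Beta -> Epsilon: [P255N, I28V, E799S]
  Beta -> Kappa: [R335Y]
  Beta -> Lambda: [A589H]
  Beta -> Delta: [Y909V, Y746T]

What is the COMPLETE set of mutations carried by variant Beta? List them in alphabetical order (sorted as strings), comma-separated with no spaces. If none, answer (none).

Answer: K210M,K981T,S293E

Derivation:
At Eta: gained [] -> total []
At Beta: gained ['S293E', 'K981T', 'K210M'] -> total ['K210M', 'K981T', 'S293E']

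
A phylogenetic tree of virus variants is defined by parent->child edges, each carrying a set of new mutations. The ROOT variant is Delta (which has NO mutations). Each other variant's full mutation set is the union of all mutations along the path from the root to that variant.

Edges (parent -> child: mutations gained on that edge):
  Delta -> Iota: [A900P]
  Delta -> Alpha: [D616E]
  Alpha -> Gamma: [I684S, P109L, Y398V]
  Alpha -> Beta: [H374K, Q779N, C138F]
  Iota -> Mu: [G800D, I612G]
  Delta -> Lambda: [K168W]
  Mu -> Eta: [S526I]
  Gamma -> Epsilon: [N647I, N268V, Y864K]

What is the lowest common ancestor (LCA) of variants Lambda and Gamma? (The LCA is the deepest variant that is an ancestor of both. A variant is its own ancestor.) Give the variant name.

Answer: Delta

Derivation:
Path from root to Lambda: Delta -> Lambda
  ancestors of Lambda: {Delta, Lambda}
Path from root to Gamma: Delta -> Alpha -> Gamma
  ancestors of Gamma: {Delta, Alpha, Gamma}
Common ancestors: {Delta}
Walk up from Gamma: Gamma (not in ancestors of Lambda), Alpha (not in ancestors of Lambda), Delta (in ancestors of Lambda)
Deepest common ancestor (LCA) = Delta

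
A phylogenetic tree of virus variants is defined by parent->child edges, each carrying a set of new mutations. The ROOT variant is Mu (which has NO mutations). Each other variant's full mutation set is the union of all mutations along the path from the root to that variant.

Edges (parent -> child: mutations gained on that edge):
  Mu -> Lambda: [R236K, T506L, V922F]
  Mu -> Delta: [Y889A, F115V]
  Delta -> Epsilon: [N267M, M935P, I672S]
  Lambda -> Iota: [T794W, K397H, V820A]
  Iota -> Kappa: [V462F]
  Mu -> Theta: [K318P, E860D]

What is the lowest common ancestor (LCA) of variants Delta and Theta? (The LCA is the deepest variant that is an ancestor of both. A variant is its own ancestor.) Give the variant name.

Answer: Mu

Derivation:
Path from root to Delta: Mu -> Delta
  ancestors of Delta: {Mu, Delta}
Path from root to Theta: Mu -> Theta
  ancestors of Theta: {Mu, Theta}
Common ancestors: {Mu}
Walk up from Theta: Theta (not in ancestors of Delta), Mu (in ancestors of Delta)
Deepest common ancestor (LCA) = Mu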